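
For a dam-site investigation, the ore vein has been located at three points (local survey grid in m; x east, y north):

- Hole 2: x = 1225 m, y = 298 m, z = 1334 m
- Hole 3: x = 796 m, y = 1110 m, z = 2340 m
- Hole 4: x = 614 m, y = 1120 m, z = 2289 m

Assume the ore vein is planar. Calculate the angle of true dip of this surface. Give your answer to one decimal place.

Let the plane be z = a·x + b·y + c.
Hole 3−Hole 2: −429a + 812b = 1006;  Hole 4−Hole 2: −611a + 822b = 955.
Solving gives a = 0.35870, b = 1.42843.
Gradient magnitude |∇z| = √(a² + b²) = √(0.12867 + 2.04041) = 1.47278.
True dip = arctan(1.47278) = 55.8°, dipping toward SSW (azimuth ≈ 194°).

55.8°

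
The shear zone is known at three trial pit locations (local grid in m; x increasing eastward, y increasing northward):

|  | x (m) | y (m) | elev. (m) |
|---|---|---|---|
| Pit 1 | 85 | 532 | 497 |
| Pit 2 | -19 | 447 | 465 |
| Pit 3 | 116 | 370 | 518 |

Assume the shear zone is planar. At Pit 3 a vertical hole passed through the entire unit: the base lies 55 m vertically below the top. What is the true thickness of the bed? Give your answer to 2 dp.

51.70 m

Two edge vectors: Pit 1→Pit 2 = (-104, -85, -32), Pit 1→Pit 3 = (31, -162, 21).
Normal n = (Pit 1→Pit 2) × (Pit 1→Pit 3) = (-6969, 1192, 19483).
So ∂z/∂x = −n_x/n_z = 0.35770 and ∂z/∂y = −n_y/n_z = −0.06118.
|∇z| = √(a²+b²) = 0.36289, so dip δ = arctan(0.36289) = 19.95°.
True thickness = vertical thickness × cos δ = 55 × cos 19.95° = 51.70 m.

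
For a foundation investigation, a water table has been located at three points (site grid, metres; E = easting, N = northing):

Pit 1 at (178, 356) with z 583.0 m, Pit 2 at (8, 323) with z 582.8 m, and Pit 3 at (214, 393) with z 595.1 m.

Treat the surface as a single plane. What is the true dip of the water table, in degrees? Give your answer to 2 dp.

Let the plane be z = a·E + b·N + c.
Pit 2−Pit 1: −170a − 33b = −0.2;  Pit 3−Pit 1: 36a + 37b = 12.1.
Solving gives a = −0.07681, b = 0.40176.
Gradient magnitude |∇z| = √(a² + b²) = √(0.00590 + 0.16141) = 0.40904.
True dip = arctan(0.40904) = 22.25°, dipping toward S (azimuth ≈ 169°).

22.25°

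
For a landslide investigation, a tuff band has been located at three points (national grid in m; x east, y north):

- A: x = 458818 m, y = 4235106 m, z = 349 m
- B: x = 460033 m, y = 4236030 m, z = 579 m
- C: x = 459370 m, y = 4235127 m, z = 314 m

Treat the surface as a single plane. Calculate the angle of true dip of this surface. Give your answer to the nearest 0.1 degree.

19.7°

Let the plane be z = a·x + b·y + c.
B−A: 1215a + 924b = 230;  C−A: 552a + 21b = −35.
Solving gives a = −0.07671, b = 0.34979.
Gradient magnitude |∇z| = √(a² + b²) = √(0.00588 + 0.12235) = 0.35810.
True dip = arctan(0.35810) = 19.7°, dipping toward SSE (azimuth ≈ 168°).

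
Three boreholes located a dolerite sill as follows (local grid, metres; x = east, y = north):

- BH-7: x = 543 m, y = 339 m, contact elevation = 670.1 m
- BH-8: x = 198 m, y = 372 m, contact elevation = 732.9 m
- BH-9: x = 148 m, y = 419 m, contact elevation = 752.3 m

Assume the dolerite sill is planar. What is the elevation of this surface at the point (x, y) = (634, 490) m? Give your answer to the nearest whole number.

Two edge vectors: BH-7→BH-8 = (-345, 33, 62.8), BH-7→BH-9 = (-395, 80, 82.2).
Normal n = (BH-7→BH-8) × (BH-7→BH-9) = (-2311.4, 3553, -14565).
So ∂z/∂x = −n_x/n_z = −0.15870 and ∂z/∂y = −n_y/n_z = 0.24394.
Intercept c from BH-7: 670.1 + 86.17 − 82.70 = 673.58.
At (634, 490): z = −100.6 + 119.5 + 673.58 = 692.5 m.

692 m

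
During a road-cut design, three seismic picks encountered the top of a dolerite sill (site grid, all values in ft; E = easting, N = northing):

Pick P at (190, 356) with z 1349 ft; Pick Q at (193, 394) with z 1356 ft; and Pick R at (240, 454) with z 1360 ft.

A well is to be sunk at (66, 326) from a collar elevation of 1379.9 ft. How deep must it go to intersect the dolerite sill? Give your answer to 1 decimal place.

16.1 ft

Two edge vectors: Pick P→Pick Q = (3, 38, 7), Pick P→Pick R = (50, 98, 11).
Normal n = (Pick P→Pick Q) × (Pick P→Pick R) = (-268, 317, -1606).
So ∂z/∂E = −n_x/n_z = −0.16687 and ∂z/∂N = −n_y/n_z = 0.19738.
Intercept c from Pick P: 1349 + 31.71 − 70.27 = 1310.44.
At (66, 326): z_contact = −11.01 + 64.35 + 1310.44 = 1363.77 ft.
Depth below ground = 1379.9 − 1363.77 = 16.1 ft.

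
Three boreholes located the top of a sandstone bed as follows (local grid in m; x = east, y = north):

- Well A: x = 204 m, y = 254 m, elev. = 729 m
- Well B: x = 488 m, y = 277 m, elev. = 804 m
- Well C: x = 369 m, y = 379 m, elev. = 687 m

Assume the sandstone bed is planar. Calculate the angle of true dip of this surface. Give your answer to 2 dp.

39.80°

Let the plane be z = a·x + b·y + c.
Well B−Well A: 284a + 23b = 75;  Well C−Well A: 165a + 125b = −42.
Solving gives a = 0.32616, b = −0.76654.
Gradient magnitude |∇z| = √(a² + b²) = √(0.10638 + 0.58758) = 0.83304.
True dip = arctan(0.83304) = 39.80°, dipping toward NNW (azimuth ≈ 337°).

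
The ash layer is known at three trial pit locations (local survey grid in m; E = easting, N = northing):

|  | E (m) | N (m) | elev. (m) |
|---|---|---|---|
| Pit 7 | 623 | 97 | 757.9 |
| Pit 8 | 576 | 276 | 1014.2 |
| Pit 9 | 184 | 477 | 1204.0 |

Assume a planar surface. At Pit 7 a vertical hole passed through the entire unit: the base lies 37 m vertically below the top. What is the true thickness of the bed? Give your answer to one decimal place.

20.2 m

Two edge vectors: Pit 7→Pit 8 = (-47, 179, 256.3), Pit 7→Pit 9 = (-439, 380, 446.1).
Normal n = (Pit 7→Pit 8) × (Pit 7→Pit 9) = (-17542.1, -91549, 60721).
So ∂z/∂E = −n_x/n_z = 0.28890 and ∂z/∂N = −n_y/n_z = 1.50770.
|∇z| = √(a²+b²) = 1.53513, so dip δ = arctan(1.53513) = 56.92°.
True thickness = vertical thickness × cos δ = 37 × cos 56.92° = 20.2 m.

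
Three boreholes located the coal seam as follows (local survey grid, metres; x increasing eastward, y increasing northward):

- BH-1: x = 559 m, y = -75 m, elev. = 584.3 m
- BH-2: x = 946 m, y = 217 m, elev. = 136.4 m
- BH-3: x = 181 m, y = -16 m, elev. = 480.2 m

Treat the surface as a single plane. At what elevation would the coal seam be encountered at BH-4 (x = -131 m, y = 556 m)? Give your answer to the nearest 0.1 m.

Let the plane be z = a·x + b·y + c.
BH-2−BH-1: 387a + 292b = −447.9;  BH-3−BH-1: −378a + 59b = −104.1.
Solving gives a = 0.02981, b = −1.57341.
Then c = 584.3 − a·559 − b·-75 = 449.63.
At (-131, 556): z = −3.9 − 874.8 + 449.63 = -429.1 m.

-429.1 m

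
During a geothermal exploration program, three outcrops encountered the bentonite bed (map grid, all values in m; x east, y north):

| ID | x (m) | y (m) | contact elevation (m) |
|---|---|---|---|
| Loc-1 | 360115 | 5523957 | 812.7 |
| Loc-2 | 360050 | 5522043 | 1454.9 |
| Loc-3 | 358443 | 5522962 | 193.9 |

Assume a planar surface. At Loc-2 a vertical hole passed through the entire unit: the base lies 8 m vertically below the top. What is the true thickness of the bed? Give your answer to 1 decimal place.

6.6 m

Two edge vectors: Loc-1→Loc-2 = (-65, -1914, 642.2), Loc-1→Loc-3 = (-1672, -995, -618.8).
Normal n = (Loc-1→Loc-2) × (Loc-1→Loc-3) = (1823372.2, -1113980.4, -3135533).
So ∂z/∂x = −n_x/n_z = 0.58152 and ∂z/∂y = −n_y/n_z = −0.35528.
|∇z| = √(a²+b²) = 0.68146, so dip δ = arctan(0.68146) = 34.27°.
True thickness = vertical thickness × cos δ = 8 × cos 34.27° = 6.6 m.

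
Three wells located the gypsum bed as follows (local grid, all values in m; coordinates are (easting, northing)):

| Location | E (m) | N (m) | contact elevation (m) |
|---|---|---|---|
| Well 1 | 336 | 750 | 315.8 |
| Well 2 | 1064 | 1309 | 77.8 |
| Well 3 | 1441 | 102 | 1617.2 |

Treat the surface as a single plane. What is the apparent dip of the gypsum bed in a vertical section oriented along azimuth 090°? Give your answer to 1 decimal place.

27.8°

Two edge vectors: Well 1→Well 2 = (728, 559, -238), Well 1→Well 3 = (1105, -648, 1301.4).
Normal n = (Well 1→Well 2) × (Well 1→Well 3) = (573258.6, -1210409.2, -1089439).
So ∂z/∂E = −n_x/n_z = 0.52620 and ∂z/∂N = −n_y/n_z = −1.11104.
Unit vector along 090° is (sin 90°, cos 90°) = (1.0000, 0.0000).
Slope in that direction = a·(1.0000) + b·(0.0000) = 0.52620.
Apparent dip = arctan|0.52620| = 27.8° (true dip is 50.9°, so apparent ≤ true as expected).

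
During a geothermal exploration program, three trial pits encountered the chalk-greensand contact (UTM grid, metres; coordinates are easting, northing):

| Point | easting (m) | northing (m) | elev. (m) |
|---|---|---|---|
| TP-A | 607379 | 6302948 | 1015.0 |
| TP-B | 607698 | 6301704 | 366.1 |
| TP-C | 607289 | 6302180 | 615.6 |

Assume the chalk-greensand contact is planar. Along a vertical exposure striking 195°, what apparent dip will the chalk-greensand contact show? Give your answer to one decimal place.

Let the plane be z = a·easting + b·northing + c.
TP-B−TP-A: 319a − 1244b = −648.9;  TP-C−TP-A: −90a − 768b = −399.4.
Solving gives a = −0.00421, b = 0.52055.
Unit vector along 195° is (sin 195°, cos 195°) = (-0.2588, -0.9659).
Slope in that direction = a·(-0.2588) + b·(-0.9659) = −0.50172.
Apparent dip = arctan|0.50172| = 26.6° (true dip is 27.5°, so apparent ≤ true as expected).

26.6°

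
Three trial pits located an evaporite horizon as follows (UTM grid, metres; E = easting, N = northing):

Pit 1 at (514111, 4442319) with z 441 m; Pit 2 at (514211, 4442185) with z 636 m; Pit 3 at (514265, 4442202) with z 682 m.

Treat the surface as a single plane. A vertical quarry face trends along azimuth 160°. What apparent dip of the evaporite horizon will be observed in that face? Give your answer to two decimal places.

44.61°

Two edge vectors: Pit 1→Pit 2 = (100, -134, 195), Pit 1→Pit 3 = (154, -117, 241).
Normal n = (Pit 1→Pit 2) × (Pit 1→Pit 3) = (-9479, 5930, 8936).
So ∂z/∂E = −n_x/n_z = 1.06077 and ∂z/∂N = −n_y/n_z = −0.66361.
Unit vector along 160° is (sin 160°, cos 160°) = (0.3420, -0.9397).
Slope in that direction = a·(0.3420) + b·(-0.9397) = 0.98639.
Apparent dip = arctan|0.98639| = 44.61° (true dip is 51.4°, so apparent ≤ true as expected).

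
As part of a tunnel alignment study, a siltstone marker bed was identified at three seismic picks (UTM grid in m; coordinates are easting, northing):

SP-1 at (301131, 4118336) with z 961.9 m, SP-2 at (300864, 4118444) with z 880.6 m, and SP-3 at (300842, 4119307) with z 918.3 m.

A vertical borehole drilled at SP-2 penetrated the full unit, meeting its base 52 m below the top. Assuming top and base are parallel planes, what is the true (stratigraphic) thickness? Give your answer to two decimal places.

49.39 m

Let the plane be z = a·easting + b·northing + c.
SP-2−SP-1: −267a + 108b = −81.3;  SP-3−SP-1: −289a + 971b = −43.6.
Solving gives a = 0.32552, b = 0.05198.
|∇z| = √(a²+b²) = 0.32965, so dip δ = arctan(0.32965) = 18.24°.
True thickness = vertical thickness × cos δ = 52 × cos 18.24° = 49.39 m.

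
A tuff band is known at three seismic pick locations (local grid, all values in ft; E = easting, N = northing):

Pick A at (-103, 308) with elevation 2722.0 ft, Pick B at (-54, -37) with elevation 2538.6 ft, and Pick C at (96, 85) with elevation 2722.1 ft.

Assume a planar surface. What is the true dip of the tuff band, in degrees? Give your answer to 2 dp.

43.53°

Let the plane be z = a·E + b·N + c.
Pick B−Pick A: 49a − 345b = −183.4;  Pick C−Pick A: 199a − 223b = 0.1.
Solving gives a = 0.70906, b = 0.63230.
Gradient magnitude |∇z| = √(a² + b²) = √(0.50277 + 0.39981) = 0.95004.
True dip = arctan(0.95004) = 43.53°, dipping toward SW (azimuth ≈ 228°).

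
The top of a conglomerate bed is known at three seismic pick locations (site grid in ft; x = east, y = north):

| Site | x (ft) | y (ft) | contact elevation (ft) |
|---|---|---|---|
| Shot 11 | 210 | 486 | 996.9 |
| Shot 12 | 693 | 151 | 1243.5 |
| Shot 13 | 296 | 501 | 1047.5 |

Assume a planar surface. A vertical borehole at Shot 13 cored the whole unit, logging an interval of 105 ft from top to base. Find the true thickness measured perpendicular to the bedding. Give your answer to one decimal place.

90.8 ft

Two edge vectors: Shot 11→Shot 12 = (483, -335, 246.6), Shot 11→Shot 13 = (86, 15, 50.6).
Normal n = (Shot 11→Shot 12) × (Shot 11→Shot 13) = (-20650, -3232.2, 36055).
So ∂z/∂x = −n_x/n_z = 0.57274 and ∂z/∂y = −n_y/n_z = 0.08965.
|∇z| = √(a²+b²) = 0.57971, so dip δ = arctan(0.57971) = 30.10°.
True thickness = vertical thickness × cos δ = 105 × cos 30.10° = 90.8 ft.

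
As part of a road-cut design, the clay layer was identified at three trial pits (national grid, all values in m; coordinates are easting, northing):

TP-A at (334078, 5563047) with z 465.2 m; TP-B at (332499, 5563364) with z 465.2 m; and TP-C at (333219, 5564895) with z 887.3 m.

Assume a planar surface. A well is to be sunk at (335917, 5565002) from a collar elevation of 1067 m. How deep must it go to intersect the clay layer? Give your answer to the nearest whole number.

Two edge vectors: TP-A→TP-B = (-1579, 317, 0), TP-A→TP-C = (-859, 1848, 422.1).
Normal n = (TP-A→TP-B) × (TP-A→TP-C) = (133805.7, 666495.9, -2645689).
So ∂z/∂easting = −n_x/n_z = 0.05057499 and ∂z/∂northing = −n_y/n_z = 0.25191770.
Intercept c from TP-A: 465.2 − 16895.99 − 1401430.03 = −1417860.82.
At (335917, 5565002): z_contact = 16989.0 + 1401922.5 − 1417860.82 = 1050.7 m.
Depth below ground = 1067 − 1050.7 = 16 m.

16 m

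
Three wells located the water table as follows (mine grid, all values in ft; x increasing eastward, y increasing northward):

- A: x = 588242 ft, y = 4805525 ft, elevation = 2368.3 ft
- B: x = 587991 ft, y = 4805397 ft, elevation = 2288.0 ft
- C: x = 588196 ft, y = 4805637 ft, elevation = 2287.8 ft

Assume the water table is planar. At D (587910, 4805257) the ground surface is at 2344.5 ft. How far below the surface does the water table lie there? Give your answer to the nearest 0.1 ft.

Let the plane be z = a·x + b·y + c.
B−A: −251a − 128b = −80.3;  C−A: −46a + 112b = −80.5.
Solving gives a = 0.567576471, b = −0.485638235.
Then c = 2368.3 − a·588242 − b·4805525 = 2002242.66.
At (587910, 4805257): z_contact = 333683.88 − 2333616.53 + 2002242.66 = 2310.02 ft.
Depth below ground = 2344.5 − 2310.02 = 34.5 ft.

34.5 ft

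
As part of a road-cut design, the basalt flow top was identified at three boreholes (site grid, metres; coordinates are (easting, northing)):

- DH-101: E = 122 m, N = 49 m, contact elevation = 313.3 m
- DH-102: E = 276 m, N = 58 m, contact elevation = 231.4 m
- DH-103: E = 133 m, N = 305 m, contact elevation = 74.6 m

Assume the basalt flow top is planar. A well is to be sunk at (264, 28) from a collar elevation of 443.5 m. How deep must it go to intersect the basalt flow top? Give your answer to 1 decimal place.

179.0 m

Two edge vectors: DH-101→DH-102 = (154, 9, -81.9), DH-101→DH-103 = (11, 256, -238.7).
Normal n = (DH-101→DH-102) × (DH-101→DH-103) = (18818.1, 35858.9, 39325).
So ∂z/∂E = −n_x/n_z = −0.47853 and ∂z/∂N = −n_y/n_z = −0.91186.
Intercept c from DH-101: 313.3 + 58.38 + 44.68 = 416.36.
At (264, 28): z_contact = −126.33 − 25.53 + 416.36 = 264.50 m.
Depth below ground = 443.5 − 264.50 = 179.0 m.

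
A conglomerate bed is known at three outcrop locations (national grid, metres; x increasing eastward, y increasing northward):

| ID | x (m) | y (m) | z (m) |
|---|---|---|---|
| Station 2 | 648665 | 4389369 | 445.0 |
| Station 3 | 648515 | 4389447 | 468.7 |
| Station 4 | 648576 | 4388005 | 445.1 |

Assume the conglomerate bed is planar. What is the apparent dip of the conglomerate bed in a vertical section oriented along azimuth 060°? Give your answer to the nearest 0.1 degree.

Let the plane be z = a·x + b·y + c.
Station 3−Station 2: −150a + 78b = 23.7;  Station 4−Station 2: −89a − 1364b = 0.1.
Solving gives a = −0.15285, b = 0.00990.
Unit vector along 060° is (sin 60°, cos 60°) = (0.8660, 0.5000).
Slope in that direction = a·(0.8660) + b·(0.5000) = −0.12742.
Apparent dip = arctan|0.12742| = 7.3° (true dip is 8.7°, so apparent ≤ true as expected).

7.3°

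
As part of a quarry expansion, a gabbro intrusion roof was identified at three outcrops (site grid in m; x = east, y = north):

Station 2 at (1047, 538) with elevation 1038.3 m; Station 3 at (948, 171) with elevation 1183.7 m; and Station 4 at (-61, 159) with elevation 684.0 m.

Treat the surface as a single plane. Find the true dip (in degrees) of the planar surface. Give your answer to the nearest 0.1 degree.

Let the plane be z = a·x + b·y + c.
Station 3−Station 2: −99a − 367b = 145.4;  Station 4−Station 2: −1108a − 379b = −354.3.
Solving gives a = 0.50156, b = −0.53148.
Gradient magnitude |∇z| = √(a² + b²) = √(0.25157 + 0.28248) = 0.73078.
True dip = arctan(0.73078) = 36.2°, dipping toward NW (azimuth ≈ 317°).

36.2°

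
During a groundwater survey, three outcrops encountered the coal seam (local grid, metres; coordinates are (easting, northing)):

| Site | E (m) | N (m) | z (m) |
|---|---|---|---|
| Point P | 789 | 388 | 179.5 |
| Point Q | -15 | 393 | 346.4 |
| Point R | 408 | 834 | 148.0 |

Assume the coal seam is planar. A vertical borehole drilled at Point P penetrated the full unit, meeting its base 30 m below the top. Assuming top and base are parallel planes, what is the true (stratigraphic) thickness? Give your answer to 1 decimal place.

Let the plane be z = a·E + b·N + c.
Point Q−Point P: −804a + 5b = 166.9;  Point R−Point P: −381a + 446b = −31.5.
Solving gives a = −0.20914, b = −0.24929.
|∇z| = √(a²+b²) = 0.32539, so dip δ = arctan(0.32539) = 18.02°.
True thickness = vertical thickness × cos δ = 30 × cos 18.02° = 28.5 m.

28.5 m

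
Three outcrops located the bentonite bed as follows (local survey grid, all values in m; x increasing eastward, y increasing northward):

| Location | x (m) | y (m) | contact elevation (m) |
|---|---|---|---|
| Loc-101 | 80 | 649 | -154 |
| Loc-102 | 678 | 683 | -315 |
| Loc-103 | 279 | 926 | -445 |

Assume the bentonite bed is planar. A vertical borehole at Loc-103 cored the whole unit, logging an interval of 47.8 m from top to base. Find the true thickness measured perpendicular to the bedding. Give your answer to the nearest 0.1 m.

35.2 m

Two edge vectors: Loc-101→Loc-102 = (598, 34, -161), Loc-101→Loc-103 = (199, 277, -291).
Normal n = (Loc-101→Loc-102) × (Loc-101→Loc-103) = (34703, 141979, 158880).
So ∂z/∂x = −n_x/n_z = −0.21842 and ∂z/∂y = −n_y/n_z = −0.89362.
|∇z| = √(a²+b²) = 0.91993, so dip δ = arctan(0.91993) = 42.61°.
True thickness = vertical thickness × cos δ = 47.8 × cos 42.61° = 35.2 m.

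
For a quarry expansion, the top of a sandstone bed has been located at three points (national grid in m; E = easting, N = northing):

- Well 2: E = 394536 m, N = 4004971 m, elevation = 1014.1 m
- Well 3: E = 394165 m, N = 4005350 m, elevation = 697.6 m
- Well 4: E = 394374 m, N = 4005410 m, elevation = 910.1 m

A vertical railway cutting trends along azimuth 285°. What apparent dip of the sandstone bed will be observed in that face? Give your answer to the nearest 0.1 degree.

42.5°

Two edge vectors: Well 2→Well 3 = (-371, 379, -316.5), Well 2→Well 4 = (-162, 439, -104).
Normal n = (Well 2→Well 3) × (Well 2→Well 4) = (99527.5, 12689, -101471).
So ∂z/∂E = −n_x/n_z = 0.98085 and ∂z/∂N = −n_y/n_z = 0.12505.
Unit vector along 285° is (sin 285°, cos 285°) = (-0.9659, 0.2588).
Slope in that direction = a·(-0.9659) + b·(0.2588) = −0.91506.
Apparent dip = arctan|0.91506| = 42.5° (true dip is 44.7°, so apparent ≤ true as expected).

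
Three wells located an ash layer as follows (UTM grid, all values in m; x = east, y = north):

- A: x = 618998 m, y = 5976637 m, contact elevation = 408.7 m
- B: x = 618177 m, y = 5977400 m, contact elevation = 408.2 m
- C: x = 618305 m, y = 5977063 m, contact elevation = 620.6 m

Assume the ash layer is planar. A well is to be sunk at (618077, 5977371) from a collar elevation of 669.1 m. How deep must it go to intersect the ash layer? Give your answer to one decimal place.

142.2 m

Two edge vectors: A→B = (-821, 763, -0.5), A→C = (-693, 426, 211.9).
Normal n = (A→B) × (A→C) = (161892.7, 174316.4, 179013).
So ∂z/∂x = −n_x/n_z = −0.904362812 and ∂z/∂y = −n_y/n_z = −0.973763917.
Intercept c from A: 408.7 + 559798.77 + 5819833.45 = 6380040.92.
At (618077, 5977371): z_contact = −558965.85 − 5820548.20 + 6380040.92 = 526.88 m.
Depth below ground = 669.1 − 526.88 = 142.2 m.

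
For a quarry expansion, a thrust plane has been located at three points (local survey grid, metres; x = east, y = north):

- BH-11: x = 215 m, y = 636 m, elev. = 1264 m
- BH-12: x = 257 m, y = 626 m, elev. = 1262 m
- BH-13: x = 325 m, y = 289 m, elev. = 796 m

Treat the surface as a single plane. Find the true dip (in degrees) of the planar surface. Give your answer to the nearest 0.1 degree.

55.8°

Two edge vectors: BH-11→BH-12 = (42, -10, -2), BH-11→BH-13 = (110, -347, -468).
Normal n = (BH-11→BH-12) × (BH-11→BH-13) = (3986, 19436, -13474).
So ∂z/∂x = −n_x/n_z = 0.29583 and ∂z/∂y = −n_y/n_z = 1.44248.
Gradient magnitude |∇z| = √(a² + b²) = √(0.08751 + 2.08075) = 1.47250.
True dip = arctan(1.47250) = 55.8°, dipping toward SSW (azimuth ≈ 192°).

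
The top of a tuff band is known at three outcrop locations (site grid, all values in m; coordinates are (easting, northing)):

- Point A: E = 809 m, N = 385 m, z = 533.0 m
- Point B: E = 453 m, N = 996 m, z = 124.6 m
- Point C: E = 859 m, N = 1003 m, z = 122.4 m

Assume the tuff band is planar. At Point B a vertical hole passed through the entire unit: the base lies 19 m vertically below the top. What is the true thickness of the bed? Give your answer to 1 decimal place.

Two edge vectors: Point A→Point B = (-356, 611, -408.4), Point A→Point C = (50, 618, -410.6).
Normal n = (Point A→Point B) × (Point A→Point C) = (1514.6, -166593.6, -250558).
So ∂z/∂E = −n_x/n_z = 0.00604 and ∂z/∂N = −n_y/n_z = −0.66489.
|∇z| = √(a²+b²) = 0.66492, so dip δ = arctan(0.66492) = 33.62°.
True thickness = vertical thickness × cos δ = 19 × cos 33.62° = 15.8 m.

15.8 m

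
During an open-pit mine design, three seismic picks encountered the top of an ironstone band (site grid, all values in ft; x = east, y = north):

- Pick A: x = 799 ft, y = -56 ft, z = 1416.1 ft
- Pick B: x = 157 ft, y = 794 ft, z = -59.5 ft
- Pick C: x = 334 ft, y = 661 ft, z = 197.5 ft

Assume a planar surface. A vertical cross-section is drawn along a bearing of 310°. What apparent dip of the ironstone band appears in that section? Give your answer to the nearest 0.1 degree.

50.5°

Two edge vectors: Pick A→Pick B = (-642, 850, -1475.6), Pick A→Pick C = (-465, 717, -1218.6).
Normal n = (Pick A→Pick B) × (Pick A→Pick C) = (22195.2, -96187.2, -65064).
So ∂z/∂x = −n_x/n_z = 0.34113 and ∂z/∂y = −n_y/n_z = −1.47835.
Unit vector along 310° is (sin 310°, cos 310°) = (-0.7660, 0.6428).
Slope in that direction = a·(-0.7660) + b·(0.6428) = −1.21158.
Apparent dip = arctan|1.21158| = 50.5° (true dip is 56.6°, so apparent ≤ true as expected).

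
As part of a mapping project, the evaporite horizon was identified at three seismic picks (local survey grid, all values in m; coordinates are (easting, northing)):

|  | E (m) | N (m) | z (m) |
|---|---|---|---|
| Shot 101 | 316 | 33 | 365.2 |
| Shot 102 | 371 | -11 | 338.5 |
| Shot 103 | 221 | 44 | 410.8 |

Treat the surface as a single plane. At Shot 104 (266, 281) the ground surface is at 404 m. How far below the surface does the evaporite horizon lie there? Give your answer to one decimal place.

Let the plane be z = a·E + b·N + c.
Shot 102−Shot 101: 55a − 44b = −26.7;  Shot 103−Shot 101: −95a + 11b = 45.6.
Solving gives a = −0.47908, b = 0.00797.
Then c = 365.2 − a·316 − b·33 = 516.33.
At (266, 281): z_contact = −127.43 + 2.24 + 516.33 = 391.13 m.
Depth below ground = 404 − 391.13 = 12.9 m.

12.9 m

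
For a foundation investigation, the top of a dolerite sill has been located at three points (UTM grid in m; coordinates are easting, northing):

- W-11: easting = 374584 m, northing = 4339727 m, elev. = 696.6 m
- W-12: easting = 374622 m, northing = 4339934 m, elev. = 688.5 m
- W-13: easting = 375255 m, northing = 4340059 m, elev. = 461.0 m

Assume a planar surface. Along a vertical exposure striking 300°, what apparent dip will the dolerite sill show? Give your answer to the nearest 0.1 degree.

18.3°

Let the plane be z = a·easting + b·northing + c.
W-12−W-11: 38a + 207b = −8.1;  W-13−W-11: 671a + 332b = −235.6.
Solving gives a = −0.36490, b = 0.02786.
Unit vector along 300° is (sin 300°, cos 300°) = (-0.8660, 0.5000).
Slope in that direction = a·(-0.8660) + b·(0.5000) = 0.32994.
Apparent dip = arctan|0.32994| = 18.3° (true dip is 20.1°, so apparent ≤ true as expected).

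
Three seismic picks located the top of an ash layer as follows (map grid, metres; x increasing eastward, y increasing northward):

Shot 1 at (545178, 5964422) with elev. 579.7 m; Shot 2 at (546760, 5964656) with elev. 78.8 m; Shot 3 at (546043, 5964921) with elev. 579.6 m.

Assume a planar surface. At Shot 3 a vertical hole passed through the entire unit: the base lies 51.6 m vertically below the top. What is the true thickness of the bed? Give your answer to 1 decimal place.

Two edge vectors: Shot 1→Shot 2 = (1582, 234, -500.9), Shot 1→Shot 3 = (865, 499, -0.1).
Normal n = (Shot 1→Shot 2) × (Shot 1→Shot 3) = (249925.7, -433120.3, 587008).
So ∂z/∂x = −n_x/n_z = −0.42576 and ∂z/∂y = −n_y/n_z = 0.73784.
|∇z| = √(a²+b²) = 0.85187, so dip δ = arctan(0.85187) = 40.43°.
True thickness = vertical thickness × cos δ = 51.6 × cos 40.43° = 39.3 m.

39.3 m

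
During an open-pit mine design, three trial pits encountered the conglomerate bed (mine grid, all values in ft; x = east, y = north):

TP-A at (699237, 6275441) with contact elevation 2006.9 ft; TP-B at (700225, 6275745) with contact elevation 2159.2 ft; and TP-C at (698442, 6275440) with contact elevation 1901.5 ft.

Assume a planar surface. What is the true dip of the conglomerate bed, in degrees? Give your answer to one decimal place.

Let the plane be z = a·x + b·y + c.
TP-B−TP-A: 988a + 304b = 152.3;  TP-C−TP-A: −795a − 1b = −105.4.
Solving gives a = 0.13249, b = 0.07039.
Gradient magnitude |∇z| = √(a² + b²) = √(0.01755 + 0.00496) = 0.15003.
True dip = arctan(0.15003) = 8.5°, dipping toward WSW (azimuth ≈ 242°).

8.5°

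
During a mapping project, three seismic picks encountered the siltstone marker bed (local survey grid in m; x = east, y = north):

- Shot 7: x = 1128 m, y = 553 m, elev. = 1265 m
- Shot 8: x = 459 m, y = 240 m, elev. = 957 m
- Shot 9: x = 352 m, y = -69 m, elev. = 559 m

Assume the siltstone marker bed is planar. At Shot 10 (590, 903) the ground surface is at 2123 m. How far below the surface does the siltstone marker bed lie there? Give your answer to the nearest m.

Two edge vectors: Shot 7→Shot 8 = (-669, -313, -308), Shot 7→Shot 9 = (-776, -622, -706).
Normal n = (Shot 7→Shot 8) × (Shot 7→Shot 9) = (29402, -233306, 173230).
So ∂z/∂x = −n_x/n_z = −0.16973 and ∂z/∂y = −n_y/n_z = 1.34680.
Intercept c from Shot 7: 1265 + 191.45 − 744.78 = 711.67.
At (590, 903): z_contact = −100.1 + 1216.2 + 711.67 = 1827.7 m.
Depth below ground = 2123 − 1827.7 = 295 m.

295 m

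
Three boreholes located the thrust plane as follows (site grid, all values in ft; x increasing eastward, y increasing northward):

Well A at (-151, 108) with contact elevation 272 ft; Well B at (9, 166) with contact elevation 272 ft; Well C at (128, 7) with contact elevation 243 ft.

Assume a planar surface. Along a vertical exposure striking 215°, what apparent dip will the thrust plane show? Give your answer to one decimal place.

Two edge vectors: Well A→Well B = (160, 58, 0), Well A→Well C = (279, -101, -29).
Normal n = (Well A→Well B) × (Well A→Well C) = (-1682, 4640, -32342).
So ∂z/∂x = −n_x/n_z = −0.05201 and ∂z/∂y = −n_y/n_z = 0.14347.
Unit vector along 215° is (sin 215°, cos 215°) = (-0.5736, -0.8192).
Slope in that direction = a·(-0.5736) + b·(-0.8192) = −0.08769.
Apparent dip = arctan|0.08769| = 5.0° (true dip is 8.7°, so apparent ≤ true as expected).

5.0°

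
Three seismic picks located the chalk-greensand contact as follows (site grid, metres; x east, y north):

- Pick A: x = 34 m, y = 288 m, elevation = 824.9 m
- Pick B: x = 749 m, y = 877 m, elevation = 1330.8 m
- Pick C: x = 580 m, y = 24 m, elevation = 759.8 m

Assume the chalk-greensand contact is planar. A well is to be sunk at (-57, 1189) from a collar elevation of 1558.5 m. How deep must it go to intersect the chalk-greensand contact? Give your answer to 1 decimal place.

180.7 m

Two edge vectors: Pick A→Pick B = (715, 589, 505.9), Pick A→Pick C = (546, -264, -65.1).
Normal n = (Pick A→Pick B) × (Pick A→Pick C) = (95213.7, 322767.9, -510354).
So ∂z/∂x = −n_x/n_z = 0.186564 and ∂z/∂y = −n_y/n_z = 0.632439.
Intercept c from Pick A: 824.9 − 6.34 − 182.14 = 636.41.
At (-57, 1189): z_contact = −10.63 + 751.97 + 636.41 = 1377.75 m.
Depth below ground = 1558.5 − 1377.75 = 180.7 m.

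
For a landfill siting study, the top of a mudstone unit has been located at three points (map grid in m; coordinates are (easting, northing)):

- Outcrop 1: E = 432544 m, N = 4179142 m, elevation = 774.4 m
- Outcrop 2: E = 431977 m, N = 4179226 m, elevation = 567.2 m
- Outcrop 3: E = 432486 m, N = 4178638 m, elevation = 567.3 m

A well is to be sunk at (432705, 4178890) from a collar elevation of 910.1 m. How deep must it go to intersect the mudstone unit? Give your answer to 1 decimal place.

159.6 m

Let the plane be z = a·E + b·N + c.
Outcrop 2−Outcrop 1: −567a + 84b = −207.2;  Outcrop 3−Outcrop 1: −58a − 504b = −207.1.
Solving gives a = 0.419161850, b = 0.362675819.
Then c = 774.4 − a·432544 − b·4179142 = −1696205.29.
At (432705, 4178890): z_contact = 181373.43 + 1515582.35 − 1696205.29 = 750.49 m.
Depth below ground = 910.1 − 750.49 = 159.6 m.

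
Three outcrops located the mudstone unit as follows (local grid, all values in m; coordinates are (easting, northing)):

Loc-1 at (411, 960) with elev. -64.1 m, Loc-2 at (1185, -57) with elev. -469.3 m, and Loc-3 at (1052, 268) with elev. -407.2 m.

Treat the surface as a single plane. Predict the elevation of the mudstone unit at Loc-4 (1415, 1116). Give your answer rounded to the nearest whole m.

-664 m

Let the plane be z = a·E + b·N + c.
Loc-2−Loc-1: 774a − 1017b = −405.2;  Loc-3−Loc-1: 641a − 692b = −343.1.
Solving gives a = −0.58934, b = −0.05010.
Then c = -64.1 − a·411 − b·960 = 226.22.
At (1415, 1116): z = −833.9 − 55.9 + 226.22 = -663.6 m.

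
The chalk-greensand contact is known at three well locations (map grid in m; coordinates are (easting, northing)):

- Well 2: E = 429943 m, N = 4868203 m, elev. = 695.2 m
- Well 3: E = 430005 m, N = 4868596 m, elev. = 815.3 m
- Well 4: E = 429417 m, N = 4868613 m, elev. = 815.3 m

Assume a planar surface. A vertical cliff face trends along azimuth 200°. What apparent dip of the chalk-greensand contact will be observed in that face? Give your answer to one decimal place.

16.1°

Two edge vectors: Well 2→Well 3 = (62, 393, 120.1), Well 2→Well 4 = (-526, 410, 120.1).
Normal n = (Well 2→Well 3) × (Well 2→Well 4) = (-2041.7, -70618.8, 232138).
So ∂z/∂E = −n_x/n_z = 0.00880 and ∂z/∂N = −n_y/n_z = 0.30421.
Unit vector along 200° is (sin 200°, cos 200°) = (-0.3420, -0.9397).
Slope in that direction = a·(-0.3420) + b·(-0.9397) = −0.28887.
Apparent dip = arctan|0.28887| = 16.1° (true dip is 16.9°, so apparent ≤ true as expected).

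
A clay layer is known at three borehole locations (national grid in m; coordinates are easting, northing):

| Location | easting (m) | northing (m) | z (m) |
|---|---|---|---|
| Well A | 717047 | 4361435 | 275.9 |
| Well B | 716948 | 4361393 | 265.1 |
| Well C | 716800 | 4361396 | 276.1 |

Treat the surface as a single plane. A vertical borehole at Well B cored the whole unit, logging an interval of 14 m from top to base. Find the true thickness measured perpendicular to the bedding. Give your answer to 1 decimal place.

Two edge vectors: Well A→Well B = (-99, -42, -10.8), Well A→Well C = (-247, -39, 0.2).
Normal n = (Well A→Well B) × (Well A→Well C) = (-429.6, 2687.4, -6513).
So ∂z/∂easting = −n_x/n_z = −0.06596 and ∂z/∂northing = −n_y/n_z = 0.41262.
|∇z| = √(a²+b²) = 0.41786, so dip δ = arctan(0.41786) = 22.68°.
True thickness = vertical thickness × cos δ = 14 × cos 22.68° = 12.9 m.

12.9 m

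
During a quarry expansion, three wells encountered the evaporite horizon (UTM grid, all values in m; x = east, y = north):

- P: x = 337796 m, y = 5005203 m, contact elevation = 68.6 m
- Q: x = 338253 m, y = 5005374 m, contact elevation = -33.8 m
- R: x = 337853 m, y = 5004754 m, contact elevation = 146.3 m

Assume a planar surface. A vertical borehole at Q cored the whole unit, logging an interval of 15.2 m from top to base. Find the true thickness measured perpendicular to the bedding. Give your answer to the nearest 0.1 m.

14.8 m

Let the plane be z = a·x + b·y + c.
Q−P: 457a + 171b = −102.4;  R−P: 57a − 449b = 77.7.
Solving gives a = −0.15209, b = −0.19236.
|∇z| = √(a²+b²) = 0.24522, so dip δ = arctan(0.24522) = 13.78°.
True thickness = vertical thickness × cos δ = 15.2 × cos 13.78° = 14.8 m.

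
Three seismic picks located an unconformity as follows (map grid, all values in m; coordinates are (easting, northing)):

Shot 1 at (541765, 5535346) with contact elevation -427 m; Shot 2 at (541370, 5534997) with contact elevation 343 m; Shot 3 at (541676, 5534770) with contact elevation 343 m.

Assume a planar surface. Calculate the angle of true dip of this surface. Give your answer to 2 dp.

Two edge vectors: Shot 1→Shot 2 = (-395, -349, 770), Shot 1→Shot 3 = (-89, -576, 770).
Normal n = (Shot 1→Shot 2) × (Shot 1→Shot 3) = (174790, 235620, 196459).
So ∂z/∂E = −n_x/n_z = −0.88970 and ∂z/∂N = −n_y/n_z = −1.19933.
Gradient magnitude |∇z| = √(a² + b²) = √(0.79157 + 1.43840) = 1.49331.
True dip = arctan(1.49331) = 56.19°, dipping toward NE (azimuth ≈ 037°).

56.19°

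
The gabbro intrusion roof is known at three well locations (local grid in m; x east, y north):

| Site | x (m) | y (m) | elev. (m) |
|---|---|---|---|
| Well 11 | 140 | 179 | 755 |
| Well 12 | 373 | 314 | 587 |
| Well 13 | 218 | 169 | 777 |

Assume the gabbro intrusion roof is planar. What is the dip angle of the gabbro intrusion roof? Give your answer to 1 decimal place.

Let the plane be z = a·x + b·y + c.
Well 12−Well 11: 233a + 135b = −168;  Well 13−Well 11: 78a − 10b = 22.
Solving gives a = 0.10031, b = −1.41757.
Gradient magnitude |∇z| = √(a² + b²) = √(0.01006 + 2.00952) = 1.42112.
True dip = arctan(1.42112) = 54.9°, dipping toward N (azimuth ≈ 356°).

54.9°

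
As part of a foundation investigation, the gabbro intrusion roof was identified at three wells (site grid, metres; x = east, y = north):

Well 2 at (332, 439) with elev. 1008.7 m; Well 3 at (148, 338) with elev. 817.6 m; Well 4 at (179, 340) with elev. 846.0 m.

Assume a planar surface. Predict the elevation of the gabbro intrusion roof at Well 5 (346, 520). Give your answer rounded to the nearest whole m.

Let the plane be z = a·x + b·y + c.
Well 3−Well 2: −184a − 101b = −191.1;  Well 4−Well 2: −153a − 99b = −162.7.
Solving gives a = 0.89982, b = 0.25280.
Then c = 1008.7 − a·332 − b·439 = 598.98.
At (346, 520): z = 311.3 + 131.5 + 598.98 = 1041.8 m.

1042 m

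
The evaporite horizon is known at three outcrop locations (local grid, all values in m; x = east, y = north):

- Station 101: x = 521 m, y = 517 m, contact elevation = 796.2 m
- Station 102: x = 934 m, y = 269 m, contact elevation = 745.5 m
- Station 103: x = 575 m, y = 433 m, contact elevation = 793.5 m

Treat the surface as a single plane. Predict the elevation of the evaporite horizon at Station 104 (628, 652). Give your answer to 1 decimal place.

767.9 m

Two edge vectors: Station 101→Station 102 = (413, -248, -50.7), Station 101→Station 103 = (54, -84, -2.7).
Normal n = (Station 101→Station 102) × (Station 101→Station 103) = (-3589.2, -1622.7, -21300).
So ∂z/∂x = −n_x/n_z = −0.16851 and ∂z/∂y = −n_y/n_z = −0.07618.
Intercept c from Station 101: 796.2 + 87.79 + 39.39 = 923.38.
At (628, 652): z = −105.8 − 49.7 + 923.38 = 767.9 m.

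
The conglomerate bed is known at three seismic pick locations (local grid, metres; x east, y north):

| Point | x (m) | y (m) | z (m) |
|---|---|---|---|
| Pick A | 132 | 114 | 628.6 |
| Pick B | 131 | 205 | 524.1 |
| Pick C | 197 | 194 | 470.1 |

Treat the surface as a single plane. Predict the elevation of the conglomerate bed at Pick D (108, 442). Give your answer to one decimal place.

Let the plane be z = a·x + b·y + c.
Pick B−Pick A: −1a + 91b = −104.5;  Pick C−Pick A: 65a + 80b = −158.5.
Solving gives a = −1.01143, b = −1.15947.
Then c = 628.6 − a·132 − b·114 = 894.29.
At (108, 442): z = −109.2 − 512.5 + 894.29 = 272.6 m.

272.6 m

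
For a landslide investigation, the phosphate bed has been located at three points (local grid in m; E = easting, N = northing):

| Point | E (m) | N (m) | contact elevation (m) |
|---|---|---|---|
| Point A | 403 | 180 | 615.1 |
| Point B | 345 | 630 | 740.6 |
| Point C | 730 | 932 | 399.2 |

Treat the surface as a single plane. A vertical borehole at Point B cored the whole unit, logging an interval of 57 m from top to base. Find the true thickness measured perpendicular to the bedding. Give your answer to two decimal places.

Let the plane be z = a·E + b·N + c.
Point B−Point A: −58a + 450b = 125.5;  Point C−Point A: 327a + 752b = −215.9.
Solving gives a = −1.00401, b = 0.14948.
|∇z| = √(a²+b²) = 1.01508, so dip δ = arctan(1.01508) = 45.43°.
True thickness = vertical thickness × cos δ = 57 × cos 45.43° = 40.00 m.

40.00 m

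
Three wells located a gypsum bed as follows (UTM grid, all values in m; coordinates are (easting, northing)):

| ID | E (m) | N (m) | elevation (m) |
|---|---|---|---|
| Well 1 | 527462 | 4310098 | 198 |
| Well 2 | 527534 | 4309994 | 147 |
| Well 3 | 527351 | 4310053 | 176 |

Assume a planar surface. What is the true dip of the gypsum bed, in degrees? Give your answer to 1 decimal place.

26.1°

Let the plane be z = a·E + b·N + c.
Well 2−Well 1: 72a − 104b = −51;  Well 3−Well 1: −111a − 45b = −22.
Solving gives a = −0.00047, b = 0.49006.
Gradient magnitude |∇z| = √(a² + b²) = √(0.00000 + 0.24016) = 0.49006.
True dip = arctan(0.49006) = 26.1°, dipping toward S (azimuth ≈ 180°).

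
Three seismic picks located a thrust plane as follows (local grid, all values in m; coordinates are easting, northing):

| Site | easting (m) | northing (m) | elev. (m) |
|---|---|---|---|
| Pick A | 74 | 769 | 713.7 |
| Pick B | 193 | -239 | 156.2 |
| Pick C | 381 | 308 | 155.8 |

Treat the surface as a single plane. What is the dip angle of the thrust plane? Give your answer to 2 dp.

Let the plane be z = a·easting + b·northing + c.
Pick B−Pick A: 119a − 1008b = −557.5;  Pick C−Pick A: 307a − 461b = −557.9.
Solving gives a = −1.19937, b = 0.41148.
Gradient magnitude |∇z| = √(a² + b²) = √(1.43849 + 0.16932) = 1.26799.
True dip = arctan(1.26799) = 51.74°, dipping toward ESE (azimuth ≈ 109°).

51.74°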